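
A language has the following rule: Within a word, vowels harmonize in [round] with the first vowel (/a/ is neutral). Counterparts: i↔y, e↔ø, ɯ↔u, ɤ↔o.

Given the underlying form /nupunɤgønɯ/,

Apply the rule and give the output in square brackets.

[nupunogønu]

/ɤ/ harmonizes with /u/ ([+round]) → [o]
/ɯ/ harmonizes with /u/ ([+round]) → [u]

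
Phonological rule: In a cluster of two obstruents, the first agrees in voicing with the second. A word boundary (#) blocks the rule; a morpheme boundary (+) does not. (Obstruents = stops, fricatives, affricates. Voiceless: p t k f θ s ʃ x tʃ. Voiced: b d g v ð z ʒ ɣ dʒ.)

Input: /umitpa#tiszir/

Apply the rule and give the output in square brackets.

[umitpa#tizzir]

/s/ before /z/ (voiced) → [z]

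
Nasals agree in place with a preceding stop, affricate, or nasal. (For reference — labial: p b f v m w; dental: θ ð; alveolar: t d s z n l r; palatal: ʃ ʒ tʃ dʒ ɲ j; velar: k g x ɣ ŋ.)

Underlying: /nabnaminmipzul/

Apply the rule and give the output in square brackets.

[nabmaminnipzul]

/n/ after /b/ (labial) → [m]
/m/ after /n/ (alveolar) → [n]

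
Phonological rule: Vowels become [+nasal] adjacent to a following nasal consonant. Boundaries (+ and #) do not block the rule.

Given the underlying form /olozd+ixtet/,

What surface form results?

no segment meets the rule's conditions; no change.

[olozd+ixtet]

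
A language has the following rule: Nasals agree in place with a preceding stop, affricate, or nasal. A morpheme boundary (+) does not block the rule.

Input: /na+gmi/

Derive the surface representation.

[na+gŋi]

/m/ after /g/ (velar) → [ŋ]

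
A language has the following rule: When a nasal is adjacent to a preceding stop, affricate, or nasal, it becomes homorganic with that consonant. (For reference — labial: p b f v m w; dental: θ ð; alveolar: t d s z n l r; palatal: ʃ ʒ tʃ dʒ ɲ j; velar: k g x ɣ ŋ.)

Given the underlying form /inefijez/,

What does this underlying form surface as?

[inefijez]

no segment meets the rule's conditions; no change.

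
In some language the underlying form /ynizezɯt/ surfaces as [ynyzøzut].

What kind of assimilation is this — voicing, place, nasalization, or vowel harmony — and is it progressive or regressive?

/i/→[y] /e/→[ø] /ɯ/→[u].
Vowels agree with the first vowel, so the harmony is progressive.

vowel harmony, progressive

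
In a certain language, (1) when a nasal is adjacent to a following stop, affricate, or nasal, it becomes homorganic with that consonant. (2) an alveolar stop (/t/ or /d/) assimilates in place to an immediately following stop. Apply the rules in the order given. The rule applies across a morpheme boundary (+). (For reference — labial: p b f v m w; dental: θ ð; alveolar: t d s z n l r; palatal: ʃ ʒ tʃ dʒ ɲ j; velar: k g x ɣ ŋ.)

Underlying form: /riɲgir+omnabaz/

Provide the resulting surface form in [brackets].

[riŋgir+onnabaz]

Rule 1: /ɲ/ before /g/ (velar) → [ŋ]
Rule 1: /m/ before /n/ (alveolar) → [n]
After rule 1: riŋgir+onnabaz
Rule 2: no segment meets the rule's conditions; no change.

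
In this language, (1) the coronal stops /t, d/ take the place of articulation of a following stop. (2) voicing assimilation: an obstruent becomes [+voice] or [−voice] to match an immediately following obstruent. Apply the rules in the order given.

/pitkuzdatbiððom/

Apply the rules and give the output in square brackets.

[pikkuzdabbiððom]

Rule 1: /t/ before /k/ (velar) → [k]
Rule 1: /t/ before /b/ (labial) → [p]
After rule 1: pikkuzdapbiððom
Rule 2: /p/ before /b/ (voiced) → [b]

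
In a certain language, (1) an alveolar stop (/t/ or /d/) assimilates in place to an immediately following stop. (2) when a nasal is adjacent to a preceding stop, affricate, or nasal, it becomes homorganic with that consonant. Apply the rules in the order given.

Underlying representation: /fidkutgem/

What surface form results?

Rule 1: /d/ before /k/ (velar) → [g]
Rule 1: /t/ before /g/ (velar) → [k]
After rule 1: figkukgem
Rule 2: no segment meets the rule's conditions; no change.

[figkukgem]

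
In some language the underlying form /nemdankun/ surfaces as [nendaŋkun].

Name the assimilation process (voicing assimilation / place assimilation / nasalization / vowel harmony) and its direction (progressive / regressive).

place assimilation, regressive

/m/→[n] /n/→[ŋ].
Each target copies a feature from the following segment, so the direction is regressive.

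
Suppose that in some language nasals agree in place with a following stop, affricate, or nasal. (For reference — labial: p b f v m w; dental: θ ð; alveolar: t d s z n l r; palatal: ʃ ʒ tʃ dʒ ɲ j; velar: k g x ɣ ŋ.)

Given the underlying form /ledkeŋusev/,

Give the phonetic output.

[ledkeŋusev]

no segment meets the rule's conditions; no change.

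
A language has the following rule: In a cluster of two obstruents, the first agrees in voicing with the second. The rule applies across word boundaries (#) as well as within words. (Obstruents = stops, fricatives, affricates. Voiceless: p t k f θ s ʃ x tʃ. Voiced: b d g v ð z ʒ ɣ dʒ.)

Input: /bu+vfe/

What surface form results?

/v/ before /f/ (voiceless) → [f]

[bu+ffe]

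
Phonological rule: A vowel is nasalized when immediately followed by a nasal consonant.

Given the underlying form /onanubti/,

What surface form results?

/o/ before nasal /n/ → [õ]
/a/ before nasal /n/ → [ã]

[õnãnubti]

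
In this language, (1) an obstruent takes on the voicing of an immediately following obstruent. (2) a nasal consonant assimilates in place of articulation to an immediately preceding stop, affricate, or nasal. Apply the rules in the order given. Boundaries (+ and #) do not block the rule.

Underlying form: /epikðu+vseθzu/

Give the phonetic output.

Rule 1: /k/ before /ð/ (voiced) → [g]
Rule 1: /v/ before /s/ (voiceless) → [f]
Rule 1: /θ/ before /z/ (voiced) → [ð]
After rule 1: epigðu+fseðzu
Rule 2: no segment meets the rule's conditions; no change.

[epigðu+fseðzu]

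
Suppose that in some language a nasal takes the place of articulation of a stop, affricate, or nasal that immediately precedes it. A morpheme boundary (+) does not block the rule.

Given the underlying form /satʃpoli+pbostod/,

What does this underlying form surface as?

[satʃpoli+pbostod]

no segment meets the rule's conditions; no change.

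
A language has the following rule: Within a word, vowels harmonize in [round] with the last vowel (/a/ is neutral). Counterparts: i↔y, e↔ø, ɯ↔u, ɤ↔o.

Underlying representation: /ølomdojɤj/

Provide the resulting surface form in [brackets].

[elɤmdɤjɤj]

/ø/ harmonizes with /ɤ/ ([-round]) → [e]
/o/ harmonizes with /ɤ/ ([-round]) → [ɤ]
/o/ harmonizes with /ɤ/ ([-round]) → [ɤ]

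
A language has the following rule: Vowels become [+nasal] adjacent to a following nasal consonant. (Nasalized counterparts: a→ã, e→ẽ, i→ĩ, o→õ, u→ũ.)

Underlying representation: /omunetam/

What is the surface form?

[õmũnetãm]

/o/ before nasal /m/ → [õ]
/u/ before nasal /n/ → [ũ]
/a/ before nasal /m/ → [ã]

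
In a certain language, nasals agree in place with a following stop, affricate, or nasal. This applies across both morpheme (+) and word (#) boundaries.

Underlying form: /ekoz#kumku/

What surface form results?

[ekoz#kuŋku]

/m/ before /k/ (velar) → [ŋ]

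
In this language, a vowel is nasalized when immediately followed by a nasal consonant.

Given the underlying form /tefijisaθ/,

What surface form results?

[tefijisaθ]

no segment meets the rule's conditions; no change.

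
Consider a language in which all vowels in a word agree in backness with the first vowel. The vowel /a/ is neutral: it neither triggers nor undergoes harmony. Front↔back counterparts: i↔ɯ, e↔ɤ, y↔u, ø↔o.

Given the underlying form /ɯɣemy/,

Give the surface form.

[ɯɣɤmu]

/e/ harmonizes with /ɯ/ ([+back]) → [ɤ]
/y/ harmonizes with /ɯ/ ([+back]) → [u]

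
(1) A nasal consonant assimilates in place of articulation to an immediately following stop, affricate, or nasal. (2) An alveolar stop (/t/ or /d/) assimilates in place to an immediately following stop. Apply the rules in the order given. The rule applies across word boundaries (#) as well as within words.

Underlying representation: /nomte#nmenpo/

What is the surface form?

[nonte#mmempo]

Rule 1: /m/ before /t/ (alveolar) → [n]
Rule 1: /n/ before /m/ (labial) → [m]
Rule 1: /n/ before /p/ (labial) → [m]
After rule 1: nonte#mmempo
Rule 2: no segment meets the rule's conditions; no change.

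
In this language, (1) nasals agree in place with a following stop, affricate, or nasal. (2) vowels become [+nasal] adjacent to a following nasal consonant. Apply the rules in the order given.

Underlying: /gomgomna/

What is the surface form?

[gõŋgõnna]

Rule 1: /m/ before /g/ (velar) → [ŋ]
Rule 1: /m/ before /n/ (alveolar) → [n]
After rule 1: goŋgonna
Rule 2: /o/ before nasal /ŋ/ → [õ]
Rule 2: /o/ before nasal /n/ → [õ]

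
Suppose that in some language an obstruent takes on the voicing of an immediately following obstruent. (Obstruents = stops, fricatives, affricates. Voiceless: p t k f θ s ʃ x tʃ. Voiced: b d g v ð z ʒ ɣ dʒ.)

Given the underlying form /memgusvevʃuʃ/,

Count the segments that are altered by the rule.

2

/s/ before /v/ (voiced) → [z]
/v/ before /ʃ/ (voiceless) → [f]
2 segments change.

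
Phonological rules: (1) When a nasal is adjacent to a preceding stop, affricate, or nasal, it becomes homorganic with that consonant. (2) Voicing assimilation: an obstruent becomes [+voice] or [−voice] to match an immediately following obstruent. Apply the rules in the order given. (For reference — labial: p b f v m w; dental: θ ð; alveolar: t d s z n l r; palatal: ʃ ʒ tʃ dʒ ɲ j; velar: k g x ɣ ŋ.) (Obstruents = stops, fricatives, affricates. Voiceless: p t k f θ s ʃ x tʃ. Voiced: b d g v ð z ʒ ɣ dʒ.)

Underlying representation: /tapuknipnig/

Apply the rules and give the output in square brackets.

Rule 1: /n/ after /k/ (velar) → [ŋ]
Rule 1: /n/ after /p/ (labial) → [m]
After rule 1: tapukŋipmig
Rule 2: no segment meets the rule's conditions; no change.

[tapukŋipmig]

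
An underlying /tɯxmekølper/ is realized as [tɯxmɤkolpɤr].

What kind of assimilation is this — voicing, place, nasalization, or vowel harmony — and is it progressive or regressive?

vowel harmony, progressive

/e/→[ɤ] /ø/→[o] /e/→[ɤ].
Vowels agree with the first vowel, so the harmony is progressive.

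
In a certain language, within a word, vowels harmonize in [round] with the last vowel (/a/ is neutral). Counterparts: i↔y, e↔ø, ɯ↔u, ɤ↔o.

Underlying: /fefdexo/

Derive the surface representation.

/e/ harmonizes with /o/ ([+round]) → [ø]
/e/ harmonizes with /o/ ([+round]) → [ø]

[føfdøxo]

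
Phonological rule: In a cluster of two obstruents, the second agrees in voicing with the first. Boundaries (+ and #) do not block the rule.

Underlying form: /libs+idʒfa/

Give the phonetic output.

[libz+idʒva]

/s/ after /b/ (voiced) → [z]
/f/ after /dʒ/ (voiced) → [v]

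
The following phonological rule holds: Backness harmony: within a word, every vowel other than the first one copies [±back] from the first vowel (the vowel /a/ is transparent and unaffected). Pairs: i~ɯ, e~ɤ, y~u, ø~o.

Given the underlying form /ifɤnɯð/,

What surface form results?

[ifenið]

/ɤ/ harmonizes with /i/ ([-back]) → [e]
/ɯ/ harmonizes with /i/ ([-back]) → [i]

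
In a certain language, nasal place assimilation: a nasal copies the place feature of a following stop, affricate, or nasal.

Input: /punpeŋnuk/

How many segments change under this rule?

2

/n/ before /p/ (labial) → [m]
/ŋ/ before /n/ (alveolar) → [n]
2 segments change.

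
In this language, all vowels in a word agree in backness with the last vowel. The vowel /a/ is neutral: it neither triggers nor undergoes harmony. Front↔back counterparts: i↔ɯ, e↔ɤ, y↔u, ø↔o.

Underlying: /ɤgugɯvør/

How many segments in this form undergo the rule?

3

/ɤ/ harmonizes with /ø/ ([-back]) → [e]
/u/ harmonizes with /ø/ ([-back]) → [y]
/ɯ/ harmonizes with /ø/ ([-back]) → [i]
3 segments change.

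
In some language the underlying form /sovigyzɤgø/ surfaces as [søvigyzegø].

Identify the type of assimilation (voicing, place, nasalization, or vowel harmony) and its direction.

/o/→[ø] /ɤ/→[e].
Vowels agree with the last vowel, so the harmony is regressive.

vowel harmony, regressive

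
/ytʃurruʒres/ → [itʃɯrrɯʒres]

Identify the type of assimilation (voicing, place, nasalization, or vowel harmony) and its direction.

vowel harmony, regressive

/y/→[i] /u/→[ɯ] /u/→[ɯ].
Vowels agree with the last vowel, so the harmony is regressive.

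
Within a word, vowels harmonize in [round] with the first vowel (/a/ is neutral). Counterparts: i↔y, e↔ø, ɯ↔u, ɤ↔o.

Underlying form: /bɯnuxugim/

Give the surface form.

[bɯnɯxɯgim]

/u/ harmonizes with /ɯ/ ([-round]) → [ɯ]
/u/ harmonizes with /ɯ/ ([-round]) → [ɯ]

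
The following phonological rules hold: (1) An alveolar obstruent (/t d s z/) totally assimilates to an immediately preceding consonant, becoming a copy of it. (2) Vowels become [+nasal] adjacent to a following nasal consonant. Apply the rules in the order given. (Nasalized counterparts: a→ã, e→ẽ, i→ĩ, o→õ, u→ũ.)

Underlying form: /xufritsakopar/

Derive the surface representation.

[xufrittakopar]

Rule 1: /s/ after /t/ → [t] (total assimilation)
After rule 1: xufrittakopar
Rule 2: no segment meets the rule's conditions; no change.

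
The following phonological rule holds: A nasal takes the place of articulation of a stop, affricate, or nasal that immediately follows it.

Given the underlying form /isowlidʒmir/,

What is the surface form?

no segment meets the rule's conditions; no change.

[isowlidʒmir]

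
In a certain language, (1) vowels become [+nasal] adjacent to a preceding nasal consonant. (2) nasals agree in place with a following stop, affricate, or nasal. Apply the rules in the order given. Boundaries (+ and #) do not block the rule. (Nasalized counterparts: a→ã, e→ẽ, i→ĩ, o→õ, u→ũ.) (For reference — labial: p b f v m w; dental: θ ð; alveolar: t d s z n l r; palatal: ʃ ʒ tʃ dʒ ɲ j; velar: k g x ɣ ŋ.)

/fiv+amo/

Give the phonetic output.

Rule 1: /o/ after nasal /m/ → [õ]
After rule 1: fiv+amõ
Rule 2: no segment meets the rule's conditions; no change.

[fiv+amõ]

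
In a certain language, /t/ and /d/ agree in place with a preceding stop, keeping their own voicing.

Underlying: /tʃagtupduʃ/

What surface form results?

/t/ after /g/ (velar) → [k]
/d/ after /p/ (labial) → [b]

[tʃagkupbuʃ]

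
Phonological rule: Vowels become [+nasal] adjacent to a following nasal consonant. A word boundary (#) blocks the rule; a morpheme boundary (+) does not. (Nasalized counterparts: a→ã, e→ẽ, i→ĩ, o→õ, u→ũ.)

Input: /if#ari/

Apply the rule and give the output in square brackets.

no segment meets the rule's conditions; no change.

[if#ari]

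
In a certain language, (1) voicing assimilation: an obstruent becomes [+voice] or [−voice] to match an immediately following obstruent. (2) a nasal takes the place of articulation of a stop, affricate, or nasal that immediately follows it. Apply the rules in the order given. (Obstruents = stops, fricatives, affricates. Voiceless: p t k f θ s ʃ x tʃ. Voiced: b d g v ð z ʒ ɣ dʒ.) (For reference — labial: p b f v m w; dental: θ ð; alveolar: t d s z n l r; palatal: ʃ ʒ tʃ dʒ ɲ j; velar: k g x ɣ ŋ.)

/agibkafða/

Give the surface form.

Rule 1: /b/ before /k/ (voiceless) → [p]
Rule 1: /f/ before /ð/ (voiced) → [v]
After rule 1: agipkavða
Rule 2: no segment meets the rule's conditions; no change.

[agipkavða]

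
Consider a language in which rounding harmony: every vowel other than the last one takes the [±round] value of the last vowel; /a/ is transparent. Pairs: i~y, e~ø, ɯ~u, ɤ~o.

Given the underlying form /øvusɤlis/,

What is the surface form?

[evɯsɤlis]

/ø/ harmonizes with /i/ ([-round]) → [e]
/u/ harmonizes with /i/ ([-round]) → [ɯ]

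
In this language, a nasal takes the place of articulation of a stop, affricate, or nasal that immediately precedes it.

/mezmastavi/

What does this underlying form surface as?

no segment meets the rule's conditions; no change.

[mezmastavi]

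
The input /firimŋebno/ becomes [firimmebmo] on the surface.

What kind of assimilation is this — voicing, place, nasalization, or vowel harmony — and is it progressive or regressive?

place assimilation, progressive

/ŋ/→[m] /n/→[m].
Each target copies a feature from the preceding segment, so the direction is progressive.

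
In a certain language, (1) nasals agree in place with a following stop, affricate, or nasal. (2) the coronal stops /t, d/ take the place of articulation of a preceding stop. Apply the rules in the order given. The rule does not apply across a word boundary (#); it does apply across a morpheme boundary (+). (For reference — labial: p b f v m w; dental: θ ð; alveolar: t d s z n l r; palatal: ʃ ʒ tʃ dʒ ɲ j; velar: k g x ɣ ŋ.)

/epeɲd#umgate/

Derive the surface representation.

Rule 1: /ɲ/ before /d/ (alveolar) → [n]
Rule 1: /m/ before /g/ (velar) → [ŋ]
After rule 1: epend#uŋgate
Rule 2: no segment meets the rule's conditions; no change.

[epend#uŋgate]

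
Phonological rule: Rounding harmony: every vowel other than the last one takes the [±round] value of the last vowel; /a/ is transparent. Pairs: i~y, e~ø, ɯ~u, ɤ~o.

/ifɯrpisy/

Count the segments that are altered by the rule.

/i/ harmonizes with /y/ ([+round]) → [y]
/ɯ/ harmonizes with /y/ ([+round]) → [u]
/i/ harmonizes with /y/ ([+round]) → [y]
3 segments change.

3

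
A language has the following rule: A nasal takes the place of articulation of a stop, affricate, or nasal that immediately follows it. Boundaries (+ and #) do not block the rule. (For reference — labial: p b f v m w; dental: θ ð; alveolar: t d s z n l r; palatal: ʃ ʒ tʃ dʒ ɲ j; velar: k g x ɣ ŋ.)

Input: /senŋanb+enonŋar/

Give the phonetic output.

[seŋŋamb+enoŋŋar]

/n/ before /ŋ/ (velar) → [ŋ]
/n/ before /b/ (labial) → [m]
/n/ before /ŋ/ (velar) → [ŋ]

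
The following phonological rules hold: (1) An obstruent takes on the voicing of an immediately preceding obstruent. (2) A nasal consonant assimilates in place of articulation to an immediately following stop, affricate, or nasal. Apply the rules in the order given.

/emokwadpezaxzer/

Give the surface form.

[emokwadbezaxser]

Rule 1: /p/ after /d/ (voiced) → [b]
Rule 1: /z/ after /x/ (voiceless) → [s]
After rule 1: emokwadbezaxser
Rule 2: no segment meets the rule's conditions; no change.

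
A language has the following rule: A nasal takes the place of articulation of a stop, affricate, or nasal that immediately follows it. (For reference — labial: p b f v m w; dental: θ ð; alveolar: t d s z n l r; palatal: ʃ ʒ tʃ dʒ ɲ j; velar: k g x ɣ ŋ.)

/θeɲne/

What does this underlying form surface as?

/ɲ/ before /n/ (alveolar) → [n]

[θenne]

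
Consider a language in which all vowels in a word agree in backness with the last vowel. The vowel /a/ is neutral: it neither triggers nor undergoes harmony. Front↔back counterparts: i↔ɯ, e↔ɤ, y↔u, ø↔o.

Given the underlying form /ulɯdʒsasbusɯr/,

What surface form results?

[ulɯdʒsasbusɯr]

no segment meets the rule's conditions; no change.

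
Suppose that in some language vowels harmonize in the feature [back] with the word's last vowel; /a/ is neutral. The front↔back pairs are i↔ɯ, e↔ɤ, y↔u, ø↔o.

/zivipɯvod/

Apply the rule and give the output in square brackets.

/i/ harmonizes with /o/ ([+back]) → [ɯ]
/i/ harmonizes with /o/ ([+back]) → [ɯ]

[zɯvɯpɯvod]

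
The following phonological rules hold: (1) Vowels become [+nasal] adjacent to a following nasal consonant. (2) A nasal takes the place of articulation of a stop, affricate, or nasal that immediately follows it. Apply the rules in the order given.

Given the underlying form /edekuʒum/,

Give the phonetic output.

[edekuʒũm]

Rule 1: /u/ before nasal /m/ → [ũ]
After rule 1: edekuʒũm
Rule 2: no segment meets the rule's conditions; no change.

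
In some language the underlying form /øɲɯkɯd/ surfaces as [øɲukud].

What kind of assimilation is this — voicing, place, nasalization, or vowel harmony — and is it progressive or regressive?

vowel harmony, progressive

/ɯ/→[u] /ɯ/→[u].
Vowels agree with the first vowel, so the harmony is progressive.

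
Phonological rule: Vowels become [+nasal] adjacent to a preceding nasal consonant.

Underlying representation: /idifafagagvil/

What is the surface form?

[idifafagagvil]

no segment meets the rule's conditions; no change.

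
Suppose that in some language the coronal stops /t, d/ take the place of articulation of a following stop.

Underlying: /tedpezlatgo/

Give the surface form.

/d/ before /p/ (labial) → [b]
/t/ before /g/ (velar) → [k]

[tebpezlakgo]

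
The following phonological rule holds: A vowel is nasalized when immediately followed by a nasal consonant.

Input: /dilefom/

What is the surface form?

/o/ before nasal /m/ → [õ]

[dilefõm]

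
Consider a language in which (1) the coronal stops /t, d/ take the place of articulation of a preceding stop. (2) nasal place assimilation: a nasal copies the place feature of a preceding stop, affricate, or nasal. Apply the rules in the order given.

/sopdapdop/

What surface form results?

Rule 1: /d/ after /p/ (labial) → [b]
Rule 1: /d/ after /p/ (labial) → [b]
After rule 1: sopbapbop
Rule 2: no segment meets the rule's conditions; no change.

[sopbapbop]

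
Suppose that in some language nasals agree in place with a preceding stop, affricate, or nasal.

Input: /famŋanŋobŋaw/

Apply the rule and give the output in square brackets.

/ŋ/ after /m/ (labial) → [m]
/ŋ/ after /n/ (alveolar) → [n]
/ŋ/ after /b/ (labial) → [m]

[fammannobmaw]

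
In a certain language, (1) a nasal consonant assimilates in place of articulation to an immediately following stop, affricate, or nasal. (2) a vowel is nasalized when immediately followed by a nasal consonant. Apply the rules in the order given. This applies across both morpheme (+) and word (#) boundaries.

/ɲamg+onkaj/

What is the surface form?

[ɲãŋg+õŋkaj]

Rule 1: /m/ before /g/ (velar) → [ŋ]
Rule 1: /n/ before /k/ (velar) → [ŋ]
After rule 1: ɲaŋg+oŋkaj
Rule 2: /a/ before nasal /ŋ/ → [ã]
Rule 2: /o/ before nasal /ŋ/ → [õ]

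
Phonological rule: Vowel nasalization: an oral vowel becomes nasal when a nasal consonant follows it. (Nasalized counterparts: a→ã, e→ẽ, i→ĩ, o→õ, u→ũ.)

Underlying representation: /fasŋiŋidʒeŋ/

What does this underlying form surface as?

[fasŋĩŋidʒẽŋ]

/i/ before nasal /ŋ/ → [ĩ]
/e/ before nasal /ŋ/ → [ẽ]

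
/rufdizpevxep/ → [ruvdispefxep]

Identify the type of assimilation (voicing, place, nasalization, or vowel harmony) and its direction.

/f/→[v] /z/→[s] /v/→[f].
Each target copies a feature from the following segment, so the direction is regressive.

voicing assimilation, regressive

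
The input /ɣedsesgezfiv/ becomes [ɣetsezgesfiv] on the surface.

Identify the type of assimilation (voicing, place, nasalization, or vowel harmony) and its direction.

/d/→[t] /s/→[z] /z/→[s].
Each target copies a feature from the following segment, so the direction is regressive.

voicing assimilation, regressive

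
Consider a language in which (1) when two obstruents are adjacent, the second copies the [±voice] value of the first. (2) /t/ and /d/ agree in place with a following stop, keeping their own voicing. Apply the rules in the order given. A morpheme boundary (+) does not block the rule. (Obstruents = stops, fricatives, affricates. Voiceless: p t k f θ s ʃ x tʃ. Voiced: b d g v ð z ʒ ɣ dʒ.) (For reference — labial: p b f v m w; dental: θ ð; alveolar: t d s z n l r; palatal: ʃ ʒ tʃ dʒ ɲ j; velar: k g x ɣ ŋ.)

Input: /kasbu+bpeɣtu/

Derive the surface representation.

Rule 1: /b/ after /s/ (voiceless) → [p]
Rule 1: /p/ after /b/ (voiced) → [b]
Rule 1: /t/ after /ɣ/ (voiced) → [d]
After rule 1: kaspu+bbeɣdu
Rule 2: no segment meets the rule's conditions; no change.

[kaspu+bbeɣdu]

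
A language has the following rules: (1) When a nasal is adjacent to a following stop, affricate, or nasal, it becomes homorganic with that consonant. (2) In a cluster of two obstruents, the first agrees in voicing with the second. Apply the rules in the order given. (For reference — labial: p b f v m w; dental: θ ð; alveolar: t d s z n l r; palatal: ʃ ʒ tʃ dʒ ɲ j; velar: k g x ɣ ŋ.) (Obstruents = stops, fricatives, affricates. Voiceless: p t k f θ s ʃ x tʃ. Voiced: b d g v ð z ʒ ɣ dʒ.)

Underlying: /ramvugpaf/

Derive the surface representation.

[ramvukpaf]

Rule 1: no segment meets the rule's conditions; no change.
After rule 1: ramvugpaf
Rule 2: /g/ before /p/ (voiceless) → [k]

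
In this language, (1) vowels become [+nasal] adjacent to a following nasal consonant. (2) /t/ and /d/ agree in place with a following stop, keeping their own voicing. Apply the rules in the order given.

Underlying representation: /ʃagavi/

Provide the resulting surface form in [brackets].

[ʃagavi]

Rule 1: no segment meets the rule's conditions; no change.
After rule 1: ʃagavi
Rule 2: no segment meets the rule's conditions; no change.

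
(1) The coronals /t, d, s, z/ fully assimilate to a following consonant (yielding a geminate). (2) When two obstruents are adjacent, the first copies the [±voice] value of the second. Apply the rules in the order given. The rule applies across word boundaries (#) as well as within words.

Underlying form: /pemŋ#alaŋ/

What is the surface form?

Rule 1: no segment meets the rule's conditions; no change.
After rule 1: pemŋ#alaŋ
Rule 2: no segment meets the rule's conditions; no change.

[pemŋ#alaŋ]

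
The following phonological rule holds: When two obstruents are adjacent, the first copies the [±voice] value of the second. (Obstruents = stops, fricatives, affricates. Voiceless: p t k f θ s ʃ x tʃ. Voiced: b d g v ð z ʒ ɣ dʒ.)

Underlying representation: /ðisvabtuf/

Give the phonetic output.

[ðizvaptuf]

/s/ before /v/ (voiced) → [z]
/b/ before /t/ (voiceless) → [p]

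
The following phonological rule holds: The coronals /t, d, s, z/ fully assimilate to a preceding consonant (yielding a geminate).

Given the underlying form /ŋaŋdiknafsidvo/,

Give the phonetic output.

[ŋaŋŋiknaffidvo]

/d/ after /ŋ/ → [ŋ] (total assimilation)
/s/ after /f/ → [f] (total assimilation)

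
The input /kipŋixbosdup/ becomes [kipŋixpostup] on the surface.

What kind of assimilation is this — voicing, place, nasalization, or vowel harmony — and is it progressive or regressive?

/b/→[p] /d/→[t].
Each target copies a feature from the preceding segment, so the direction is progressive.

voicing assimilation, progressive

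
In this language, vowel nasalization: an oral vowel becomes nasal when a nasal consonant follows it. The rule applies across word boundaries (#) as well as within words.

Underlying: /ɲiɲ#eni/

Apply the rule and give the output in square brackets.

[ɲĩɲ#ẽni]

/i/ before nasal /ɲ/ → [ĩ]
/e/ before nasal /n/ → [ẽ]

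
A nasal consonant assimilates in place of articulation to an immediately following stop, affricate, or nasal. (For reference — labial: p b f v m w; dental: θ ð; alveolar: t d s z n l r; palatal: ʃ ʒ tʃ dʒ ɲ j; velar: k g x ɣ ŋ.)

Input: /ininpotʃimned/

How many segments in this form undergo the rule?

2

/n/ before /p/ (labial) → [m]
/m/ before /n/ (alveolar) → [n]
2 segments change.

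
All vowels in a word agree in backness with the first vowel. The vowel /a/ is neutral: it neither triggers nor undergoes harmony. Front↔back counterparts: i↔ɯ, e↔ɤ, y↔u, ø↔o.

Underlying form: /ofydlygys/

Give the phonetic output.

[ofudlugus]

/y/ harmonizes with /o/ ([+back]) → [u]
/y/ harmonizes with /o/ ([+back]) → [u]
/y/ harmonizes with /o/ ([+back]) → [u]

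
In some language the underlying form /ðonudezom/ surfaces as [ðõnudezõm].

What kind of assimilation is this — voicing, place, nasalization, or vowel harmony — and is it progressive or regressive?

nasalization, regressive

/o/→[õ] /o/→[õ].
Each target copies a feature from the following segment, so the direction is regressive.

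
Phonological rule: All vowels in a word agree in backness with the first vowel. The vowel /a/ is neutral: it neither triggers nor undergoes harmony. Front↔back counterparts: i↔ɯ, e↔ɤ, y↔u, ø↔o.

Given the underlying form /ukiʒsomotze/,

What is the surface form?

/i/ harmonizes with /u/ ([+back]) → [ɯ]
/e/ harmonizes with /u/ ([+back]) → [ɤ]

[ukɯʒsomotzɤ]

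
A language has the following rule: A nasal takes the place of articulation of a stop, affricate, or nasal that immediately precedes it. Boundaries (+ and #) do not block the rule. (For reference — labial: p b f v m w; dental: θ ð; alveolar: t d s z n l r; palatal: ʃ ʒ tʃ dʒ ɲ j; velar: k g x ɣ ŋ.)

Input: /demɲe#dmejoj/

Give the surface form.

[demme#dnejoj]

/ɲ/ after /m/ (labial) → [m]
/m/ after /d/ (alveolar) → [n]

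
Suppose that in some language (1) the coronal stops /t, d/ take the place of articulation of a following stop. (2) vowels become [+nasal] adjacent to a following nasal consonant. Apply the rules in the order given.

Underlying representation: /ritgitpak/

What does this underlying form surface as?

Rule 1: /t/ before /g/ (velar) → [k]
Rule 1: /t/ before /p/ (labial) → [p]
After rule 1: rikgippak
Rule 2: no segment meets the rule's conditions; no change.

[rikgippak]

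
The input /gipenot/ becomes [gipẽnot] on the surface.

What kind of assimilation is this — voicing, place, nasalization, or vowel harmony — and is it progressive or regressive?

/e/→[ẽ].
Each target copies a feature from the following segment, so the direction is regressive.

nasalization, regressive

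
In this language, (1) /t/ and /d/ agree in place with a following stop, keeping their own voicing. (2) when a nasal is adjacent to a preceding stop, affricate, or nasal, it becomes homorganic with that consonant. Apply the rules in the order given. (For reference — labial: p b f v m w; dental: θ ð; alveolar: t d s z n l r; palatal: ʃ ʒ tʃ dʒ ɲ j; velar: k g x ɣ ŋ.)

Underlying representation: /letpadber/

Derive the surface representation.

[leppabber]

Rule 1: /t/ before /p/ (labial) → [p]
Rule 1: /d/ before /b/ (labial) → [b]
After rule 1: leppabber
Rule 2: no segment meets the rule's conditions; no change.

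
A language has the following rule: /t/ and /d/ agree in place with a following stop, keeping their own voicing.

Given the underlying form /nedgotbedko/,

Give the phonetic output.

/d/ before /g/ (velar) → [g]
/t/ before /b/ (labial) → [p]
/d/ before /k/ (velar) → [g]

[neggopbegko]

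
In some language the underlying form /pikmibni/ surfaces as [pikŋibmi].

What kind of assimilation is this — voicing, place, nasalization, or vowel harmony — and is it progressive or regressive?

/m/→[ŋ] /n/→[m].
Each target copies a feature from the preceding segment, so the direction is progressive.

place assimilation, progressive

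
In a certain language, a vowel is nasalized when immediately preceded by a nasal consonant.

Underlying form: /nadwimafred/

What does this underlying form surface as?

[nãdwimãfred]

/a/ after nasal /n/ → [ã]
/a/ after nasal /m/ → [ã]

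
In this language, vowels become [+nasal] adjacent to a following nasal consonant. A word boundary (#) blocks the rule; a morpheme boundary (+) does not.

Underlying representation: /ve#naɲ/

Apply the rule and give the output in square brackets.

/a/ before nasal /ɲ/ → [ã]

[ve#nãɲ]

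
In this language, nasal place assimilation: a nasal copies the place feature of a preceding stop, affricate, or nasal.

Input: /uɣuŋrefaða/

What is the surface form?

no segment meets the rule's conditions; no change.

[uɣuŋrefaða]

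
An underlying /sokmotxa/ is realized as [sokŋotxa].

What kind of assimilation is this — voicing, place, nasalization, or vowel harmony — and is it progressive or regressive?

place assimilation, progressive

/m/→[ŋ].
Each target copies a feature from the preceding segment, so the direction is progressive.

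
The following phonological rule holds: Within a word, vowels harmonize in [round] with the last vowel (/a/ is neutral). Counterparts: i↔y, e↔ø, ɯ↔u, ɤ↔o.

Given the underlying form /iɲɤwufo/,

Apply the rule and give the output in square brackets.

[yɲowufo]

/i/ harmonizes with /o/ ([+round]) → [y]
/ɤ/ harmonizes with /o/ ([+round]) → [o]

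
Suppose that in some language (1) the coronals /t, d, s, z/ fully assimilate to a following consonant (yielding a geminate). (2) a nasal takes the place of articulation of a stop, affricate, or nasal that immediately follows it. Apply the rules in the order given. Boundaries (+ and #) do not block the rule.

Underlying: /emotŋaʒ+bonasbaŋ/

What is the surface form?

Rule 1: /t/ before /ŋ/ → [ŋ] (total assimilation)
Rule 1: /s/ before /b/ → [b] (total assimilation)
After rule 1: emoŋŋaʒ+bonabbaŋ
Rule 2: no segment meets the rule's conditions; no change.

[emoŋŋaʒ+bonabbaŋ]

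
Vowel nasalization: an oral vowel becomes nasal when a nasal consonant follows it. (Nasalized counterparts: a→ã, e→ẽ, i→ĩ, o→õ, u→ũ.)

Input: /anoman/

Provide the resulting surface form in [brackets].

[ãnõmãn]

/a/ before nasal /n/ → [ã]
/o/ before nasal /m/ → [õ]
/a/ before nasal /n/ → [ã]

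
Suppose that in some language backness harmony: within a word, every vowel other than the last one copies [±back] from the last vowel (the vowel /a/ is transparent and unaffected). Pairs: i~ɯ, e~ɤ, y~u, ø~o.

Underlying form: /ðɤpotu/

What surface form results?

[ðɤpotu]

no segment meets the rule's conditions; no change.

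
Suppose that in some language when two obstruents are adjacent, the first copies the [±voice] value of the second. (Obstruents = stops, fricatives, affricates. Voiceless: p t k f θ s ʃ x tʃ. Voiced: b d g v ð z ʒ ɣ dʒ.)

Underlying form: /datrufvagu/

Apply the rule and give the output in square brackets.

/f/ before /v/ (voiced) → [v]

[datruvvagu]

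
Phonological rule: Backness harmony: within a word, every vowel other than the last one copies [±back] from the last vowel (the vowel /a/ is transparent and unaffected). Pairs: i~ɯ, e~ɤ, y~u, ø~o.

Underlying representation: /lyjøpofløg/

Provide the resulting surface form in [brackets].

[lyjøpøfløg]

/o/ harmonizes with /ø/ ([-back]) → [ø]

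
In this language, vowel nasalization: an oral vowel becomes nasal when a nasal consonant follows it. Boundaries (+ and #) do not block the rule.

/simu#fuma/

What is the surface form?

[sĩmu#fũma]

/i/ before nasal /m/ → [ĩ]
/u/ before nasal /m/ → [ũ]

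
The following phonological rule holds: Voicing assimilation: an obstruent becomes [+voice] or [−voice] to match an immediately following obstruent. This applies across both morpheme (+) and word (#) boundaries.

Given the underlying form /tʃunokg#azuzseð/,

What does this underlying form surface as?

/k/ before /g/ (voiced) → [g]
/z/ before /s/ (voiceless) → [s]

[tʃunogg#azusseð]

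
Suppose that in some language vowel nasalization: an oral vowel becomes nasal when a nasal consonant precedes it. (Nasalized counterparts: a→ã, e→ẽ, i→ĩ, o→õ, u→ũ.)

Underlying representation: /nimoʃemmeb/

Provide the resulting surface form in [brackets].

/i/ after nasal /n/ → [ĩ]
/o/ after nasal /m/ → [õ]
/e/ after nasal /m/ → [ẽ]

[nĩmõʃemmẽb]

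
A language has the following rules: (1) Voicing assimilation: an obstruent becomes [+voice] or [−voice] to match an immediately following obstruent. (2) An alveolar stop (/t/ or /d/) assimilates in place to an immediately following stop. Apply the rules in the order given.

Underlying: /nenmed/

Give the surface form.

[nenmed]

Rule 1: no segment meets the rule's conditions; no change.
After rule 1: nenmed
Rule 2: no segment meets the rule's conditions; no change.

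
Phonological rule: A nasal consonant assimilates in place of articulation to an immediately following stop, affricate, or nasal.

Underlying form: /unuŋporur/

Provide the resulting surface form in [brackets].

[unumporur]

/ŋ/ before /p/ (labial) → [m]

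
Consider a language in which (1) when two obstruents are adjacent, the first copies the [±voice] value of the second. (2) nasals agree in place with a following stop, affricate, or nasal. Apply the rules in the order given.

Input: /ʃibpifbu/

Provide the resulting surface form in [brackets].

Rule 1: /b/ before /p/ (voiceless) → [p]
Rule 1: /f/ before /b/ (voiced) → [v]
After rule 1: ʃippivbu
Rule 2: no segment meets the rule's conditions; no change.

[ʃippivbu]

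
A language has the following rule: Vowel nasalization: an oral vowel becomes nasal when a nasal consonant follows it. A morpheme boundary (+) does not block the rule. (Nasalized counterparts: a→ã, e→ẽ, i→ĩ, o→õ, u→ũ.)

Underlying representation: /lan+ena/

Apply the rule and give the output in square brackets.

/a/ before nasal /n/ → [ã]
/e/ before nasal /n/ → [ẽ]

[lãn+ẽna]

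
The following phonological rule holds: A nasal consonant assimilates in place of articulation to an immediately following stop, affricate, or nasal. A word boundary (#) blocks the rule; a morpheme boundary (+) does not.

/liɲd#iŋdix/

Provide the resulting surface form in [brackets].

/ɲ/ before /d/ (alveolar) → [n]
/ŋ/ before /d/ (alveolar) → [n]

[lind#indix]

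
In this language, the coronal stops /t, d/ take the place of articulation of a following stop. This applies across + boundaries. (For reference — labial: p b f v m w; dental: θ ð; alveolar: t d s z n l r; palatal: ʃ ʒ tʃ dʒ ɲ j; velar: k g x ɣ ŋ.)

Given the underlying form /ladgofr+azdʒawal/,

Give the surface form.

/d/ before /g/ (velar) → [g]

[laggofr+azdʒawal]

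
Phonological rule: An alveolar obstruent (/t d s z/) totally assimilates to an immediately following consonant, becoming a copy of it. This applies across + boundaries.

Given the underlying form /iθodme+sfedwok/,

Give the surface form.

/d/ before /m/ → [m] (total assimilation)
/s/ before /f/ → [f] (total assimilation)
/d/ before /w/ → [w] (total assimilation)

[iθomme+ffewwok]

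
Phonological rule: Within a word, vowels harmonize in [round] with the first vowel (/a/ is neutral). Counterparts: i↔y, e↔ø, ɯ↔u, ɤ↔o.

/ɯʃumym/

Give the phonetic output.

[ɯʃɯmim]

/u/ harmonizes with /ɯ/ ([-round]) → [ɯ]
/y/ harmonizes with /ɯ/ ([-round]) → [i]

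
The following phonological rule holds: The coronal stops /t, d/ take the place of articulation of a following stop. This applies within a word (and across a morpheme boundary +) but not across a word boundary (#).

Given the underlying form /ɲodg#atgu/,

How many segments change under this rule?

/d/ before /g/ (velar) → [g]
/t/ before /g/ (velar) → [k]
2 segments change.

2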